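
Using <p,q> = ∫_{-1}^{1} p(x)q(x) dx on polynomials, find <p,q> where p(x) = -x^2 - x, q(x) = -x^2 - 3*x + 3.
<p,q> = 2/5

Expand the product: p(x)·q(x) = x^4 + 4*x^3 - 3*x.
∫_{-1}^{1} of each monomial x^k gives [2/(k+1) if k even, 0 if k odd]. Integrating term-by-term (or equivalently evaluating the antiderivative F(x) = x^5/5 + x^4 - 3*x^2/2 at the endpoints):
  F(1) − F(−1) = -3/10 − (-7/10) = 2/5.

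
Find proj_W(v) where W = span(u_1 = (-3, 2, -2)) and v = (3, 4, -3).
proj_W(v) = (-15/17, 10/17, -10/17)

Set up U = [u_1 | ... | u_1] ∈ R^(3×1). The projector onto W = col(U) is P = U (U^T U)^(-1) U^T.
Compute U^T U =
  [17],
and U^T v = (5).
Solve U^T U · c = U^T v for the coefficients: c = (5/17). The projection is proj_W(v) = U c.
Check: (v - proj_W(v)) · u_1 = 0  (should be 0).
Result: proj_W(v) = (-15/17, 10/17, -10/17).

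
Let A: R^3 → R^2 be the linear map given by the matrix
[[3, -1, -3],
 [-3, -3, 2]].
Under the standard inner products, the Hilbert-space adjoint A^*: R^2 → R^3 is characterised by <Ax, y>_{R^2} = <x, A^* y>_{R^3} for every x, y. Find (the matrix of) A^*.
A^* = A^T =
[[3, -3],
 [-1, -3],
 [-3, 2]]

For real matrices with standard dot products, the defining identity <Ax, y> = <x, A^* y> gives (Ax)^T y = x^T (A^*) y, i.e. x^T A^T y = x^T (A^*) y. Since this holds for all x, y, we must have A^* = A^T. Therefore
A^* =
[[3, -3],
 [-1, -3],
 [-3, 2]].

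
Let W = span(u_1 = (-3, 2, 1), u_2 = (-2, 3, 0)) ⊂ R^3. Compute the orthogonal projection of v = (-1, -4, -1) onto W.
proj_W(v) = (5/19, -60/19, 21/19)

Set up U = [u_1 | ... | u_2] ∈ R^(3×2). The projector onto W = col(U) is P = U (U^T U)^(-1) U^T.
Compute U^T U =
  [14, 12]
  [12, 13],
and U^T v = (-6, -10).
Solve U^T U · c = U^T v for the coefficients: c = (21/19, -34/19). The projection is proj_W(v) = U c.
Check: (v - proj_W(v)) · u_1 = 0  (should be 0).
Check: (v - proj_W(v)) · u_2 = 0  (should be 0).
Result: proj_W(v) = (5/19, -60/19, 21/19).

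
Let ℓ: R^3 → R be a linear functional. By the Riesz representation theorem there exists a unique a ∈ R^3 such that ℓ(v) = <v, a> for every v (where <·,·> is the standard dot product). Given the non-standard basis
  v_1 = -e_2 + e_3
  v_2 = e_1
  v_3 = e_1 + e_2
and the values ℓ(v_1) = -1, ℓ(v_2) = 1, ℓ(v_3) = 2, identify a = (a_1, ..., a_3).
a = (1, 1, 0)

Write a = (a_1, ..., a_3) in the standard basis. For each basis vector v_i, ℓ(v_i) = <v_i, a> is a linear equation in the a_j's. Collect the n equations into a matrix system V a = ℓ, where row i of V is v_i (expressed in the standard basis). Since V is invertible (lower-triangular with 1s on the diagonal, up to permutation), solve by back-substitution:
  V =
[[0, -1, 1],
 [1, 0, 0],
 [1, 1, 0]]
  V a = (-1, 1, 2)
Solving gives a = (1, 1, 0).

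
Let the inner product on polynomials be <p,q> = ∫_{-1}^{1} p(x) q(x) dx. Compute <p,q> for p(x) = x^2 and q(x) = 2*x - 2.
<p,q> = -4/3

Expand the product: p(x)·q(x) = 2*x^3 - 2*x^2.
∫_{-1}^{1} of each monomial x^k gives [2/(k+1) if k even, 0 if k odd]. Integrating term-by-term (or equivalently evaluating the antiderivative F(x) = x^4/2 - 2*x^3/3 at the endpoints):
  F(1) − F(−1) = -1/6 − (7/6) = -4/3.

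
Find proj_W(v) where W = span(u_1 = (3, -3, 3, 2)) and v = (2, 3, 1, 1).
proj_W(v) = (6/31, -6/31, 6/31, 4/31)

Set up U = [u_1 | ... | u_1] ∈ R^(4×1). The projector onto W = col(U) is P = U (U^T U)^(-1) U^T.
Compute U^T U =
  [31],
and U^T v = (2).
Solve U^T U · c = U^T v for the coefficients: c = (2/31). The projection is proj_W(v) = U c.
Check: (v - proj_W(v)) · u_1 = 0  (should be 0).
Result: proj_W(v) = (6/31, -6/31, 6/31, 4/31).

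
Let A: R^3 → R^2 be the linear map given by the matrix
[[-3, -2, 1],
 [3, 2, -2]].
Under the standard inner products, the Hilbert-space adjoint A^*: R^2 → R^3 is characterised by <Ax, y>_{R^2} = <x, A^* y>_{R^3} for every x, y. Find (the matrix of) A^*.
A^* = A^T =
[[-3, 3],
 [-2, 2],
 [1, -2]]

For real matrices with standard dot products, the defining identity <Ax, y> = <x, A^* y> gives (Ax)^T y = x^T (A^*) y, i.e. x^T A^T y = x^T (A^*) y. Since this holds for all x, y, we must have A^* = A^T. Therefore
A^* =
[[-3, 3],
 [-2, 2],
 [1, -2]].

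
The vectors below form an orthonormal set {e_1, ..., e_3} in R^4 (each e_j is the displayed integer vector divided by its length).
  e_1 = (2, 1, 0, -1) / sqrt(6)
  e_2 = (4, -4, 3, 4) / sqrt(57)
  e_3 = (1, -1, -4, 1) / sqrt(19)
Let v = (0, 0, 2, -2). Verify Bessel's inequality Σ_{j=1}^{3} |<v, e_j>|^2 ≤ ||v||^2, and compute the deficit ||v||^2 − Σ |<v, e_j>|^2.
Σ |<v, e_j>|^2 = 6; ||v||^2 = 8; deficit = 2

Write each e_j = u_j / sqrt(<u_j, u_j>) where u_j is the displayed integer vector. Then <v, e_j> = <v, u_j> / sqrt(<u_j, u_j>), so |<v, e_j>|^2 = <v, u_j>^2 / <u_j, u_j>.
Coefficients: <v, e_1> = 2/sqrt(6), <v, e_2> = -2/sqrt(57), <v, e_3> = -10/sqrt(19).
Square and sum: Σ |<v, e_j>|^2 = 6.
Compute ||v||^2 = v·v = 8.
Deficit = 8 − 6 = 2 ≥ 0, confirming Bessel's inequality. (The deficit equals ||v − Σ <v,e_j> e_j||^2, the squared distance from v to span{e_j}.)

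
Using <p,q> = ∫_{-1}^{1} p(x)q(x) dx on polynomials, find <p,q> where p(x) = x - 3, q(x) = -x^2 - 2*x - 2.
<p,q> = 38/3

Expand the product: p(x)·q(x) = -x^3 + x^2 + 4*x + 6.
∫_{-1}^{1} of each monomial x^k gives [2/(k+1) if k even, 0 if k odd]. Integrating term-by-term (or equivalently evaluating the antiderivative F(x) = -x^4/4 + x^3/3 + 2*x^2 + 6*x at the endpoints):
  F(1) − F(−1) = 97/12 − (-55/12) = 38/3.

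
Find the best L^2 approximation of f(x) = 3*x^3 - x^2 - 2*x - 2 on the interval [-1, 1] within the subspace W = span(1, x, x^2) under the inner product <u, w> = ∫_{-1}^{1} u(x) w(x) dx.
g(x) = -x^2 - x/5 - 2

The best approximation g ∈ W is the orthogonal projection of f onto W. Writing g = a_0 + a_1 x + a_2 x^2, the coefficients solve the normal equations G · a = b where
  G_{ij} = <φ_i, φ_j> and b_i = <f, φ_i>, with φ_0 = 1, φ_1 = x, φ_2 = x^2.
G =
  [2, 0, 2/3]
  [0, 2/3, 0]
  [2/3, 0, 2/5],
b = (-14/3, -2/15, -26/15).
Solving gives a_0 = -2, a_1 = -1/5, a_2 = -1, so
  g(x) = -x^2 - x/5 - 2.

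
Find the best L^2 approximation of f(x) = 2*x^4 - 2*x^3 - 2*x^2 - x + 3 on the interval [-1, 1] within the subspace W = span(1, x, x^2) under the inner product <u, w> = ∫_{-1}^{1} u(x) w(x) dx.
g(x) = -2*x^2/7 - 11*x/5 + 99/35

The best approximation g ∈ W is the orthogonal projection of f onto W. Writing g = a_0 + a_1 x + a_2 x^2, the coefficients solve the normal equations G · a = b where
  G_{ij} = <φ_i, φ_j> and b_i = <f, φ_i>, with φ_0 = 1, φ_1 = x, φ_2 = x^2.
G =
  [2, 0, 2/3]
  [0, 2/3, 0]
  [2/3, 0, 2/5],
b = (82/15, -22/15, 62/35).
Solving gives a_0 = 99/35, a_1 = -11/5, a_2 = -2/7, so
  g(x) = -2*x^2/7 - 11*x/5 + 99/35.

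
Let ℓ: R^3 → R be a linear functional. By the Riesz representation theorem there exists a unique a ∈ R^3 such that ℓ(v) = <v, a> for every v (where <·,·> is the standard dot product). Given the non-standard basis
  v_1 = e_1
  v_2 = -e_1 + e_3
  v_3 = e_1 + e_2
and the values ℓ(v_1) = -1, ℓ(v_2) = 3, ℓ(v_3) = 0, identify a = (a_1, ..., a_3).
a = (-1, 1, 2)

Write a = (a_1, ..., a_3) in the standard basis. For each basis vector v_i, ℓ(v_i) = <v_i, a> is a linear equation in the a_j's. Collect the n equations into a matrix system V a = ℓ, where row i of V is v_i (expressed in the standard basis). Since V is invertible (lower-triangular with 1s on the diagonal, up to permutation), solve by back-substitution:
  V =
[[1, 0, 0],
 [-1, 0, 1],
 [1, 1, 0]]
  V a = (-1, 3, 0)
Solving gives a = (-1, 1, 2).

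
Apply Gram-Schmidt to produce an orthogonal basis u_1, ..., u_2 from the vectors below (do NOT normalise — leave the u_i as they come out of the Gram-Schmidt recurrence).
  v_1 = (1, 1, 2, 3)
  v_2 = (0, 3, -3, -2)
Orthogonal basis:
  u_1 = (1, 1, 2, 3)
  u_2 = (3/5, 18/5, -9/5, -1/5)

Apply the Gram-Schmidt recurrence
  u_1 = v_1
  u_i = v_i − Σ_{j<i} ((v_i · u_j) / (u_j · u_j)) · u_j.

Step by step this gives:
  u_1 = (1, 1, 2, 3)
  u_2 = (3/5, 18/5, -9/5, -1/5)

Orthogonality check:
  u_2 · u_1 = 0 (should be 0)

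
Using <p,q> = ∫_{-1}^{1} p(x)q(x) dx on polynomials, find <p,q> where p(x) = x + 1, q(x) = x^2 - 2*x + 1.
<p,q> = 4/3

Expand the product: p(x)·q(x) = x^3 - x^2 - x + 1.
∫_{-1}^{1} of each monomial x^k gives [2/(k+1) if k even, 0 if k odd]. Integrating term-by-term (or equivalently evaluating the antiderivative F(x) = x^4/4 - x^3/3 - x^2/2 + x at the endpoints):
  F(1) − F(−1) = 5/12 − (-11/12) = 4/3.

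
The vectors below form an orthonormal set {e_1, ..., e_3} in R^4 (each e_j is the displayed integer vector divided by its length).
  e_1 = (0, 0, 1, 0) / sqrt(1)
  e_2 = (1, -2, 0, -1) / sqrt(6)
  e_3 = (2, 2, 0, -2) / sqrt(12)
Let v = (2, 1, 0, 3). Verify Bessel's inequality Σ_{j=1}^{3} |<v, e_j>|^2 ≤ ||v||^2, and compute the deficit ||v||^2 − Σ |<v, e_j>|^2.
Σ |<v, e_j>|^2 = 3/2; ||v||^2 = 14; deficit = 25/2

Write each e_j = u_j / sqrt(<u_j, u_j>) where u_j is the displayed integer vector. Then <v, e_j> = <v, u_j> / sqrt(<u_j, u_j>), so |<v, e_j>|^2 = <v, u_j>^2 / <u_j, u_j>.
Coefficients: <v, e_1> = 0/sqrt(1), <v, e_2> = -3/sqrt(6), <v, e_3> = 0/sqrt(12).
Square and sum: Σ |<v, e_j>|^2 = 3/2.
Compute ||v||^2 = v·v = 14.
Deficit = 14 − 3/2 = 25/2 ≥ 0, confirming Bessel's inequality. (The deficit equals ||v − Σ <v,e_j> e_j||^2, the squared distance from v to span{e_j}.)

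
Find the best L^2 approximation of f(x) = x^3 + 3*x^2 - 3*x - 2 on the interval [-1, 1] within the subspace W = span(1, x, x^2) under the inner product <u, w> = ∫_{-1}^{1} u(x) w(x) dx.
g(x) = 3*x^2 - 12*x/5 - 2

The best approximation g ∈ W is the orthogonal projection of f onto W. Writing g = a_0 + a_1 x + a_2 x^2, the coefficients solve the normal equations G · a = b where
  G_{ij} = <φ_i, φ_j> and b_i = <f, φ_i>, with φ_0 = 1, φ_1 = x, φ_2 = x^2.
G =
  [2, 0, 2/3]
  [0, 2/3, 0]
  [2/3, 0, 2/5],
b = (-2, -8/5, -2/15).
Solving gives a_0 = -2, a_1 = -12/5, a_2 = 3, so
  g(x) = 3*x^2 - 12*x/5 - 2.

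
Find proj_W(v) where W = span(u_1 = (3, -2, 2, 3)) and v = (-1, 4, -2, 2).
proj_W(v) = (-27/26, 9/13, -9/13, -27/26)

Set up U = [u_1 | ... | u_1] ∈ R^(4×1). The projector onto W = col(U) is P = U (U^T U)^(-1) U^T.
Compute U^T U =
  [26],
and U^T v = (-9).
Solve U^T U · c = U^T v for the coefficients: c = (-9/26). The projection is proj_W(v) = U c.
Check: (v - proj_W(v)) · u_1 = 0  (should be 0).
Result: proj_W(v) = (-27/26, 9/13, -9/13, -27/26).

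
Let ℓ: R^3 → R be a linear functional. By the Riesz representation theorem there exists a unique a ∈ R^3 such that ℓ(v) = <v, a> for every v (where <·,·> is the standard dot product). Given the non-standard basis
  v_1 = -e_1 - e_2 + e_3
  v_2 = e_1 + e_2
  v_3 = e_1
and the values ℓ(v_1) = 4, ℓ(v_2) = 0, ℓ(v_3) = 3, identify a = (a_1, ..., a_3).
a = (3, -3, 4)

Write a = (a_1, ..., a_3) in the standard basis. For each basis vector v_i, ℓ(v_i) = <v_i, a> is a linear equation in the a_j's. Collect the n equations into a matrix system V a = ℓ, where row i of V is v_i (expressed in the standard basis). Since V is invertible (lower-triangular with 1s on the diagonal, up to permutation), solve by back-substitution:
  V =
[[-1, -1, 1],
 [1, 1, 0],
 [1, 0, 0]]
  V a = (4, 0, 3)
Solving gives a = (3, -3, 4).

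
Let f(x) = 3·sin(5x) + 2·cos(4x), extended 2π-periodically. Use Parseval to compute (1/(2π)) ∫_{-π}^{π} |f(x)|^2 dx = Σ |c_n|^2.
Σ |c_n|^2 = 13/2

Expand |f|^2 and use orthogonality of {sin(nx), cos(mx)} on [-π, π]:
  ∫_{-π}^{π} sin(nx)^2 dx = π, ∫ cos(mx)^2 dx = π, and cross terms integrate to 0.
So ∫_{-π}^{π} f(x)^2 dx = 3^2 · π + 2^2 · π = (9 + 4)π.
Divide by 2π: (9 + 4)/2 = 13/2.
By Parseval, this equals Σ |c_n|^2.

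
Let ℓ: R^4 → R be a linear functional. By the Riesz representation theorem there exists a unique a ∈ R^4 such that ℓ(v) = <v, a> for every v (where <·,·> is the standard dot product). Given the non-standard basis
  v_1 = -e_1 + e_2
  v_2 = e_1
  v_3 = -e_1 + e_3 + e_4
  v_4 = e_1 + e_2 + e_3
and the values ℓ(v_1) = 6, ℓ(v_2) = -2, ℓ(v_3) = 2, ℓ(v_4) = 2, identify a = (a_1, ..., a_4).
a = (-2, 4, 0, 0)

Write a = (a_1, ..., a_4) in the standard basis. For each basis vector v_i, ℓ(v_i) = <v_i, a> is a linear equation in the a_j's. Collect the n equations into a matrix system V a = ℓ, where row i of V is v_i (expressed in the standard basis). Since V is invertible (lower-triangular with 1s on the diagonal, up to permutation), solve by back-substitution:
  V =
[[-1, 1, 0, 0],
 [1, 0, 0, 0],
 [-1, 0, 1, 1],
 [1, 1, 1, 0]]
  V a = (6, -2, 2, 2)
Solving gives a = (-2, 4, 0, 0).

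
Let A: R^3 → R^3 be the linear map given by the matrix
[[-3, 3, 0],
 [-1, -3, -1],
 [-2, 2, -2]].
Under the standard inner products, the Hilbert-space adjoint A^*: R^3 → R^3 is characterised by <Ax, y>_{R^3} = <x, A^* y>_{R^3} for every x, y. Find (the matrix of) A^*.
A^* = A^T =
[[-3, -1, -2],
 [3, -3, 2],
 [0, -1, -2]]

For real matrices with standard dot products, the defining identity <Ax, y> = <x, A^* y> gives (Ax)^T y = x^T (A^*) y, i.e. x^T A^T y = x^T (A^*) y. Since this holds for all x, y, we must have A^* = A^T. Therefore
A^* =
[[-3, -1, -2],
 [3, -3, 2],
 [0, -1, -2]].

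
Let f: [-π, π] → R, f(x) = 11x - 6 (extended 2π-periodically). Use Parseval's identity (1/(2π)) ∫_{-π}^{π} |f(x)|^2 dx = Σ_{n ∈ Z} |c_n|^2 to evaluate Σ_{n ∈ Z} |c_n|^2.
Σ |c_n|^2 = 121π^2/3 + 36

Expand and integrate term by term over [-π, π]:
  ∫ (11x)^2 dx = 121·(2π^3/3); ∫ 2·11·(-6)·x dx = 0 (odd integrand); ∫ (-6)^2 dx = 36·2π.
So (1/(2π)) ∫_{-π}^{π} (11x - 6)^2 dx = 121π^2/3 + 36 = 121π^2/3 + 36.
Parseval ⇒ Σ |c_n|^2 = 121π^2/3 + 36.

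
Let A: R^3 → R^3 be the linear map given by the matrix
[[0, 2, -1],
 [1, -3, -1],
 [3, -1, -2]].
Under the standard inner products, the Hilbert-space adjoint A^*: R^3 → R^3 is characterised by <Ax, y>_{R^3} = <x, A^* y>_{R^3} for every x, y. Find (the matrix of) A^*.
A^* = A^T =
[[0, 1, 3],
 [2, -3, -1],
 [-1, -1, -2]]

For real matrices with standard dot products, the defining identity <Ax, y> = <x, A^* y> gives (Ax)^T y = x^T (A^*) y, i.e. x^T A^T y = x^T (A^*) y. Since this holds for all x, y, we must have A^* = A^T. Therefore
A^* =
[[0, 1, 3],
 [2, -3, -1],
 [-1, -1, -2]].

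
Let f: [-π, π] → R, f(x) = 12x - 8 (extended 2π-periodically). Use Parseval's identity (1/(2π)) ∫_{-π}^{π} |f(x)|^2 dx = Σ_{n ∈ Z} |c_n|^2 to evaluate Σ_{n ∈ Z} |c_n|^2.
Σ |c_n|^2 = 48π^2 + 64

Expand and integrate term by term over [-π, π]:
  ∫ (12x)^2 dx = 144·(2π^3/3); ∫ 2·12·(-8)·x dx = 0 (odd integrand); ∫ (-8)^2 dx = 64·2π.
So (1/(2π)) ∫_{-π}^{π} (12x - 8)^2 dx = 144π^2/3 + 64 = 48π^2 + 64.
Parseval ⇒ Σ |c_n|^2 = 48π^2 + 64.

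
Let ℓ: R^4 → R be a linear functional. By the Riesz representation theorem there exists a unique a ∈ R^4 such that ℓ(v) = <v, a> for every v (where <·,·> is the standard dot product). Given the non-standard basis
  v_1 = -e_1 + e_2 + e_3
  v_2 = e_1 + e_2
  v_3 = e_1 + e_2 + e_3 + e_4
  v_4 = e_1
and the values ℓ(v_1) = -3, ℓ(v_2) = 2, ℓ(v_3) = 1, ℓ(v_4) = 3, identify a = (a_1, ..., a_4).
a = (3, -1, 1, -2)

Write a = (a_1, ..., a_4) in the standard basis. For each basis vector v_i, ℓ(v_i) = <v_i, a> is a linear equation in the a_j's. Collect the n equations into a matrix system V a = ℓ, where row i of V is v_i (expressed in the standard basis). Since V is invertible (lower-triangular with 1s on the diagonal, up to permutation), solve by back-substitution:
  V =
[[-1, 1, 1, 0],
 [1, 1, 0, 0],
 [1, 1, 1, 1],
 [1, 0, 0, 0]]
  V a = (-3, 2, 1, 3)
Solving gives a = (3, -1, 1, -2).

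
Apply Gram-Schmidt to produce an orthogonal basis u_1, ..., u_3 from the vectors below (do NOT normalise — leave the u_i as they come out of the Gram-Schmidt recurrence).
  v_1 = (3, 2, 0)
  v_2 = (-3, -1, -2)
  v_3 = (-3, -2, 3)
Orthogonal basis:
  u_1 = (3, 2, 0)
  u_2 = (-6/13, 9/13, -2)
  u_3 = (-36/61, 54/61, 27/61)

Apply the Gram-Schmidt recurrence
  u_1 = v_1
  u_i = v_i − Σ_{j<i} ((v_i · u_j) / (u_j · u_j)) · u_j.

Step by step this gives:
  u_1 = (3, 2, 0)
  u_2 = (-6/13, 9/13, -2)
  u_3 = (-36/61, 54/61, 27/61)

Orthogonality check:
  u_2 · u_1 = 0 (should be 0)
  u_3 · u_1 = 0 (should be 0)
  u_3 · u_2 = 0 (should be 0)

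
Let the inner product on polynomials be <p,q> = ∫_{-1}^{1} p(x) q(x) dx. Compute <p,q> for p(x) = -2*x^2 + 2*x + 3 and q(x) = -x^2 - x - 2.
<p,q> = -178/15

Expand the product: p(x)·q(x) = 2*x^4 - x^2 - 7*x - 6.
∫_{-1}^{1} of each monomial x^k gives [2/(k+1) if k even, 0 if k odd]. Integrating term-by-term (or equivalently evaluating the antiderivative F(x) = 2*x^5/5 - x^3/3 - 7*x^2/2 - 6*x at the endpoints):
  F(1) − F(−1) = -283/30 − (73/30) = -178/15.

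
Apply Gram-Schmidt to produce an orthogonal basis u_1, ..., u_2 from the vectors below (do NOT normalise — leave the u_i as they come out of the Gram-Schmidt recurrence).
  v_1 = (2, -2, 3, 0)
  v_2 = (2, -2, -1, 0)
Orthogonal basis:
  u_1 = (2, -2, 3, 0)
  u_2 = (24/17, -24/17, -32/17, 0)

Apply the Gram-Schmidt recurrence
  u_1 = v_1
  u_i = v_i − Σ_{j<i} ((v_i · u_j) / (u_j · u_j)) · u_j.

Step by step this gives:
  u_1 = (2, -2, 3, 0)
  u_2 = (24/17, -24/17, -32/17, 0)

Orthogonality check:
  u_2 · u_1 = 0 (should be 0)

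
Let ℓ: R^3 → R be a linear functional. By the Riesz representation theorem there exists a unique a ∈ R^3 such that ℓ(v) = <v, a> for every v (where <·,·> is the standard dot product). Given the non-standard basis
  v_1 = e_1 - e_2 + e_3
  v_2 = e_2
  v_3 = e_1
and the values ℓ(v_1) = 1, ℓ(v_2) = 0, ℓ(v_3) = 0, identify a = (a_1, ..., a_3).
a = (0, 0, 1)

Write a = (a_1, ..., a_3) in the standard basis. For each basis vector v_i, ℓ(v_i) = <v_i, a> is a linear equation in the a_j's. Collect the n equations into a matrix system V a = ℓ, where row i of V is v_i (expressed in the standard basis). Since V is invertible (lower-triangular with 1s on the diagonal, up to permutation), solve by back-substitution:
  V =
[[1, -1, 1],
 [0, 1, 0],
 [1, 0, 0]]
  V a = (1, 0, 0)
Solving gives a = (0, 0, 1).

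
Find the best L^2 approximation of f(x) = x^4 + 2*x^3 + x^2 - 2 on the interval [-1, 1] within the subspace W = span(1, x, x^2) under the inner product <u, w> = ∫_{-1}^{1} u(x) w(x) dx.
g(x) = 13*x^2/7 + 6*x/5 - 73/35

The best approximation g ∈ W is the orthogonal projection of f onto W. Writing g = a_0 + a_1 x + a_2 x^2, the coefficients solve the normal equations G · a = b where
  G_{ij} = <φ_i, φ_j> and b_i = <f, φ_i>, with φ_0 = 1, φ_1 = x, φ_2 = x^2.
G =
  [2, 0, 2/3]
  [0, 2/3, 0]
  [2/3, 0, 2/5],
b = (-44/15, 4/5, -68/105).
Solving gives a_0 = -73/35, a_1 = 6/5, a_2 = 13/7, so
  g(x) = 13*x^2/7 + 6*x/5 - 73/35.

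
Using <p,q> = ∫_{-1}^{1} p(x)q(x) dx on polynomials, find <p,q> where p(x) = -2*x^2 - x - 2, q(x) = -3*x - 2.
<p,q> = 38/3

Expand the product: p(x)·q(x) = 6*x^3 + 7*x^2 + 8*x + 4.
∫_{-1}^{1} of each monomial x^k gives [2/(k+1) if k even, 0 if k odd]. Integrating term-by-term (or equivalently evaluating the antiderivative F(x) = 3*x^4/2 + 7*x^3/3 + 4*x^2 + 4*x at the endpoints):
  F(1) − F(−1) = 71/6 − (-5/6) = 38/3.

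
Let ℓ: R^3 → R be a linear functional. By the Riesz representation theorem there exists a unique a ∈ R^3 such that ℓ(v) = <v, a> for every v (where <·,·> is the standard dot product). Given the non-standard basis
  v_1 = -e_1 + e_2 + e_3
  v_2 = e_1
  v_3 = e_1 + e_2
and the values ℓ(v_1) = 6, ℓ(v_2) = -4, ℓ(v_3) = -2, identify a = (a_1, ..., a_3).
a = (-4, 2, 0)

Write a = (a_1, ..., a_3) in the standard basis. For each basis vector v_i, ℓ(v_i) = <v_i, a> is a linear equation in the a_j's. Collect the n equations into a matrix system V a = ℓ, where row i of V is v_i (expressed in the standard basis). Since V is invertible (lower-triangular with 1s on the diagonal, up to permutation), solve by back-substitution:
  V =
[[-1, 1, 1],
 [1, 0, 0],
 [1, 1, 0]]
  V a = (6, -4, -2)
Solving gives a = (-4, 2, 0).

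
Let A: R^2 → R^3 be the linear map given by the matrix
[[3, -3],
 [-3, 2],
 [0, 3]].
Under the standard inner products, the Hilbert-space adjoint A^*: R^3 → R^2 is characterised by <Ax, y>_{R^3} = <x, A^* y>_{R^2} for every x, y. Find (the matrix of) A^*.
A^* = A^T =
[[3, -3, 0],
 [-3, 2, 3]]

For real matrices with standard dot products, the defining identity <Ax, y> = <x, A^* y> gives (Ax)^T y = x^T (A^*) y, i.e. x^T A^T y = x^T (A^*) y. Since this holds for all x, y, we must have A^* = A^T. Therefore
A^* =
[[3, -3, 0],
 [-3, 2, 3]].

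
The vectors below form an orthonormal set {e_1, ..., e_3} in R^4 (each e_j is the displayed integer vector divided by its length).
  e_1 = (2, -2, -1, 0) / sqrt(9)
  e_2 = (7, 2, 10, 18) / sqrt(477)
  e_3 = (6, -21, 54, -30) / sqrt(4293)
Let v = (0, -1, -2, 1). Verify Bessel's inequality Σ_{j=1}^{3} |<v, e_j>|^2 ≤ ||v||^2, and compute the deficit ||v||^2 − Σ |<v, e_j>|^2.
Σ |<v, e_j>|^2 = 5; ||v||^2 = 6; deficit = 1

Write each e_j = u_j / sqrt(<u_j, u_j>) where u_j is the displayed integer vector. Then <v, e_j> = <v, u_j> / sqrt(<u_j, u_j>), so |<v, e_j>|^2 = <v, u_j>^2 / <u_j, u_j>.
Coefficients: <v, e_1> = 4/sqrt(9), <v, e_2> = -4/sqrt(477), <v, e_3> = -117/sqrt(4293).
Square and sum: Σ |<v, e_j>|^2 = 5.
Compute ||v||^2 = v·v = 6.
Deficit = 6 − 5 = 1 ≥ 0, confirming Bessel's inequality. (The deficit equals ||v − Σ <v,e_j> e_j||^2, the squared distance from v to span{e_j}.)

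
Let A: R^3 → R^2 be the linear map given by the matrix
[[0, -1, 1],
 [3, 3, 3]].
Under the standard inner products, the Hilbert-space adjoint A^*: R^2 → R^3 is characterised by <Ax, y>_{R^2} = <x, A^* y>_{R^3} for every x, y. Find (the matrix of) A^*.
A^* = A^T =
[[0, 3],
 [-1, 3],
 [1, 3]]

For real matrices with standard dot products, the defining identity <Ax, y> = <x, A^* y> gives (Ax)^T y = x^T (A^*) y, i.e. x^T A^T y = x^T (A^*) y. Since this holds for all x, y, we must have A^* = A^T. Therefore
A^* =
[[0, 3],
 [-1, 3],
 [1, 3]].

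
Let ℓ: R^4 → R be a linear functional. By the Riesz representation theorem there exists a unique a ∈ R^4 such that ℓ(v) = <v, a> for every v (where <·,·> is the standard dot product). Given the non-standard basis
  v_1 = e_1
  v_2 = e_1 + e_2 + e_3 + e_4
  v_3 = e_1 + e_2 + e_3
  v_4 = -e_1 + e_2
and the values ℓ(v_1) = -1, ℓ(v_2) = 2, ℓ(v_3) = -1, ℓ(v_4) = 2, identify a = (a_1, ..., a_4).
a = (-1, 1, -1, 3)

Write a = (a_1, ..., a_4) in the standard basis. For each basis vector v_i, ℓ(v_i) = <v_i, a> is a linear equation in the a_j's. Collect the n equations into a matrix system V a = ℓ, where row i of V is v_i (expressed in the standard basis). Since V is invertible (lower-triangular with 1s on the diagonal, up to permutation), solve by back-substitution:
  V =
[[1, 0, 0, 0],
 [1, 1, 1, 1],
 [1, 1, 1, 0],
 [-1, 1, 0, 0]]
  V a = (-1, 2, -1, 2)
Solving gives a = (-1, 1, -1, 3).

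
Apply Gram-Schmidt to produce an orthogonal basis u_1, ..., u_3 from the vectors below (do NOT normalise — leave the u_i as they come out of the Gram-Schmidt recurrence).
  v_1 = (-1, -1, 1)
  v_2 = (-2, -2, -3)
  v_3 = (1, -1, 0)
Orthogonal basis:
  u_1 = (-1, -1, 1)
  u_2 = (-5/3, -5/3, -10/3)
  u_3 = (1, -1, 0)

Apply the Gram-Schmidt recurrence
  u_1 = v_1
  u_i = v_i − Σ_{j<i} ((v_i · u_j) / (u_j · u_j)) · u_j.

Step by step this gives:
  u_1 = (-1, -1, 1)
  u_2 = (-5/3, -5/3, -10/3)
  u_3 = (1, -1, 0)

Orthogonality check:
  u_2 · u_1 = 0 (should be 0)
  u_3 · u_1 = 0 (should be 0)
  u_3 · u_2 = 0 (should be 0)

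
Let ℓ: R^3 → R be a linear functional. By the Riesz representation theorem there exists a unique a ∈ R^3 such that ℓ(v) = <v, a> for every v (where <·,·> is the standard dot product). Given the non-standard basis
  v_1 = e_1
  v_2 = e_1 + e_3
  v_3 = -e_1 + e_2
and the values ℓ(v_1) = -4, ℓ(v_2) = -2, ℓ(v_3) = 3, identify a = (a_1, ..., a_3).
a = (-4, -1, 2)

Write a = (a_1, ..., a_3) in the standard basis. For each basis vector v_i, ℓ(v_i) = <v_i, a> is a linear equation in the a_j's. Collect the n equations into a matrix system V a = ℓ, where row i of V is v_i (expressed in the standard basis). Since V is invertible (lower-triangular with 1s on the diagonal, up to permutation), solve by back-substitution:
  V =
[[1, 0, 0],
 [1, 0, 1],
 [-1, 1, 0]]
  V a = (-4, -2, 3)
Solving gives a = (-4, -1, 2).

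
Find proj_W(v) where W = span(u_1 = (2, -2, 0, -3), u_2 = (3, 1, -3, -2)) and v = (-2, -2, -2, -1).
proj_W(v) = (16/97, -56/97, 30/97, -49/97)

Set up U = [u_1 | ... | u_2] ∈ R^(4×2). The projector onto W = col(U) is P = U (U^T U)^(-1) U^T.
Compute U^T U =
  [17, 10]
  [10, 23],
and U^T v = (3, 0).
Solve U^T U · c = U^T v for the coefficients: c = (23/97, -10/97). The projection is proj_W(v) = U c.
Check: (v - proj_W(v)) · u_1 = 0  (should be 0).
Check: (v - proj_W(v)) · u_2 = 0  (should be 0).
Result: proj_W(v) = (16/97, -56/97, 30/97, -49/97).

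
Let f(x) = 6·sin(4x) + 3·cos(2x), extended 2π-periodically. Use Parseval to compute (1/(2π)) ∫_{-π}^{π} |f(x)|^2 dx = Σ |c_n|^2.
Σ |c_n|^2 = 45/2

Expand |f|^2 and use orthogonality of {sin(nx), cos(mx)} on [-π, π]:
  ∫_{-π}^{π} sin(nx)^2 dx = π, ∫ cos(mx)^2 dx = π, and cross terms integrate to 0.
So ∫_{-π}^{π} f(x)^2 dx = 6^2 · π + 3^2 · π = (36 + 9)π.
Divide by 2π: (36 + 9)/2 = 45/2.
By Parseval, this equals Σ |c_n|^2.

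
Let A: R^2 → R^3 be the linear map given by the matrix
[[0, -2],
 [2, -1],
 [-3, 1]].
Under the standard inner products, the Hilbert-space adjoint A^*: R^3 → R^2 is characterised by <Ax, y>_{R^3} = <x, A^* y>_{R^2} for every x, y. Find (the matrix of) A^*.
A^* = A^T =
[[0, 2, -3],
 [-2, -1, 1]]

For real matrices with standard dot products, the defining identity <Ax, y> = <x, A^* y> gives (Ax)^T y = x^T (A^*) y, i.e. x^T A^T y = x^T (A^*) y. Since this holds for all x, y, we must have A^* = A^T. Therefore
A^* =
[[0, 2, -3],
 [-2, -1, 1]].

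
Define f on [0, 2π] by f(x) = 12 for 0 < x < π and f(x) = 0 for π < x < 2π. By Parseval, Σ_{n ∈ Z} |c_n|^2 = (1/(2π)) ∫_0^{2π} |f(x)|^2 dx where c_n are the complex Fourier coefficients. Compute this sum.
Σ |c_n|^2 = 72

Parseval equates the L^2 energy of f (normalised by 1/(2π)) with the ℓ^2 sum of its Fourier coefficients: (1/(2π)) ∫_0^{2π} |f|^2 = Σ |c_n|^2.
Compute the left side: (1/(2π)) [∫_0^π 12^2 dx + ∫_π^{2π} 0^2 dx] = (1/(2π)) · (144π + 0π) = (144 + 0)/2 = 72.
So Σ_{n ∈ Z} |c_n|^2 = 72.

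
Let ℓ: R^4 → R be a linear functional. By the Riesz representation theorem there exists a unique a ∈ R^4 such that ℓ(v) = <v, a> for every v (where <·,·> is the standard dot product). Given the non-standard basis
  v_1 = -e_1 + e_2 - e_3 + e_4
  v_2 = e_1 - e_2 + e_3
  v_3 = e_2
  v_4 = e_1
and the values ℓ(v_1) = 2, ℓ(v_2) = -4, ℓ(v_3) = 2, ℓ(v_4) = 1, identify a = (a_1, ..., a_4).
a = (1, 2, -3, -2)

Write a = (a_1, ..., a_4) in the standard basis. For each basis vector v_i, ℓ(v_i) = <v_i, a> is a linear equation in the a_j's. Collect the n equations into a matrix system V a = ℓ, where row i of V is v_i (expressed in the standard basis). Since V is invertible (lower-triangular with 1s on the diagonal, up to permutation), solve by back-substitution:
  V =
[[-1, 1, -1, 1],
 [1, -1, 1, 0],
 [0, 1, 0, 0],
 [1, 0, 0, 0]]
  V a = (2, -4, 2, 1)
Solving gives a = (1, 2, -3, -2).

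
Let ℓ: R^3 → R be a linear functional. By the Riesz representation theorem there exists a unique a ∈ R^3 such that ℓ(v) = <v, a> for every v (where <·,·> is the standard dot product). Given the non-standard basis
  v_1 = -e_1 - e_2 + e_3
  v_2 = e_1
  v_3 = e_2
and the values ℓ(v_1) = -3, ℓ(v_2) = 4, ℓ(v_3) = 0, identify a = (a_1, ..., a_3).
a = (4, 0, 1)

Write a = (a_1, ..., a_3) in the standard basis. For each basis vector v_i, ℓ(v_i) = <v_i, a> is a linear equation in the a_j's. Collect the n equations into a matrix system V a = ℓ, where row i of V is v_i (expressed in the standard basis). Since V is invertible (lower-triangular with 1s on the diagonal, up to permutation), solve by back-substitution:
  V =
[[-1, -1, 1],
 [1, 0, 0],
 [0, 1, 0]]
  V a = (-3, 4, 0)
Solving gives a = (4, 0, 1).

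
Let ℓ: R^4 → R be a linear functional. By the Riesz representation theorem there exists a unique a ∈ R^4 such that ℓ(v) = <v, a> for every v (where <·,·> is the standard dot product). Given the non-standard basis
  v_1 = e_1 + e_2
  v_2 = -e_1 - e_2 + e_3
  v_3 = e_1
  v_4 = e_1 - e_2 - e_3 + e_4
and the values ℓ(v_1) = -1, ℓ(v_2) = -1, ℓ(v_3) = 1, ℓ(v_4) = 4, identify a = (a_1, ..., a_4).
a = (1, -2, -2, -1)

Write a = (a_1, ..., a_4) in the standard basis. For each basis vector v_i, ℓ(v_i) = <v_i, a> is a linear equation in the a_j's. Collect the n equations into a matrix system V a = ℓ, where row i of V is v_i (expressed in the standard basis). Since V is invertible (lower-triangular with 1s on the diagonal, up to permutation), solve by back-substitution:
  V =
[[1, 1, 0, 0],
 [-1, -1, 1, 0],
 [1, 0, 0, 0],
 [1, -1, -1, 1]]
  V a = (-1, -1, 1, 4)
Solving gives a = (1, -2, -2, -1).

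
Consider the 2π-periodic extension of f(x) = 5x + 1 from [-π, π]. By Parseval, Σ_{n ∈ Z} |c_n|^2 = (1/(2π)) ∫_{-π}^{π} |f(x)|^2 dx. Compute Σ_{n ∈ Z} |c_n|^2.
Σ |c_n|^2 = 25π^2/3 + 1

Expand and integrate term by term over [-π, π]:
  ∫ (5x)^2 dx = 25·(2π^3/3); ∫ 2·5·(1)·x dx = 0 (odd integrand); ∫ 1^2 dx = 1·2π.
So (1/(2π)) ∫_{-π}^{π} (5x + 1)^2 dx = 25π^2/3 + 1 = 25π^2/3 + 1.
Parseval ⇒ Σ |c_n|^2 = 25π^2/3 + 1.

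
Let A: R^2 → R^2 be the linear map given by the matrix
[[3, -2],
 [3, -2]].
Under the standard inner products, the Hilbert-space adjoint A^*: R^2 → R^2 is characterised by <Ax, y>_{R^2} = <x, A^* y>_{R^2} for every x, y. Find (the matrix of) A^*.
A^* = A^T =
[[3, 3],
 [-2, -2]]

For real matrices with standard dot products, the defining identity <Ax, y> = <x, A^* y> gives (Ax)^T y = x^T (A^*) y, i.e. x^T A^T y = x^T (A^*) y. Since this holds for all x, y, we must have A^* = A^T. Therefore
A^* =
[[3, 3],
 [-2, -2]].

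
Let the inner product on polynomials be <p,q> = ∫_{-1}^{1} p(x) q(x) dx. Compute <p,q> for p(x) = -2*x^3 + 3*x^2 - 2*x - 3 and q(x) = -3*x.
<p,q> = 32/5

Expand the product: p(x)·q(x) = 6*x^4 - 9*x^3 + 6*x^2 + 9*x.
∫_{-1}^{1} of each monomial x^k gives [2/(k+1) if k even, 0 if k odd]. Integrating term-by-term (or equivalently evaluating the antiderivative F(x) = 6*x^5/5 - 9*x^4/4 + 2*x^3 + 9*x^2/2 at the endpoints):
  F(1) − F(−1) = 109/20 − (-19/20) = 32/5.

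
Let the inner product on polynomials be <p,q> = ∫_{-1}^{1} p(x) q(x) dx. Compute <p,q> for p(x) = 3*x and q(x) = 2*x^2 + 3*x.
<p,q> = 6

Expand the product: p(x)·q(x) = 6*x^3 + 9*x^2.
∫_{-1}^{1} of each monomial x^k gives [2/(k+1) if k even, 0 if k odd]. Integrating term-by-term (or equivalently evaluating the antiderivative F(x) = 3*x^4/2 + 3*x^3 at the endpoints):
  F(1) − F(−1) = 9/2 − (-3/2) = 6.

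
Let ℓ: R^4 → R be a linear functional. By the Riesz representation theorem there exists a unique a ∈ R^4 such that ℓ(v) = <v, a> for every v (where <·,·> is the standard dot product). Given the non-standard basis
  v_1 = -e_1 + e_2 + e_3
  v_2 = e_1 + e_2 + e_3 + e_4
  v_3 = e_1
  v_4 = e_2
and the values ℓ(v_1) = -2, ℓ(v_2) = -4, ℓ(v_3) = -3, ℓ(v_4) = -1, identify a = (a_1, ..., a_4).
a = (-3, -1, -4, 4)

Write a = (a_1, ..., a_4) in the standard basis. For each basis vector v_i, ℓ(v_i) = <v_i, a> is a linear equation in the a_j's. Collect the n equations into a matrix system V a = ℓ, where row i of V is v_i (expressed in the standard basis). Since V is invertible (lower-triangular with 1s on the diagonal, up to permutation), solve by back-substitution:
  V =
[[-1, 1, 1, 0],
 [1, 1, 1, 1],
 [1, 0, 0, 0],
 [0, 1, 0, 0]]
  V a = (-2, -4, -3, -1)
Solving gives a = (-3, -1, -4, 4).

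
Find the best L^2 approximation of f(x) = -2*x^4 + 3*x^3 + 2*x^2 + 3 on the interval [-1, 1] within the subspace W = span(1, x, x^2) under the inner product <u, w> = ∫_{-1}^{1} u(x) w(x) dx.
g(x) = 2*x^2/7 + 9*x/5 + 111/35

The best approximation g ∈ W is the orthogonal projection of f onto W. Writing g = a_0 + a_1 x + a_2 x^2, the coefficients solve the normal equations G · a = b where
  G_{ij} = <φ_i, φ_j> and b_i = <f, φ_i>, with φ_0 = 1, φ_1 = x, φ_2 = x^2.
G =
  [2, 0, 2/3]
  [0, 2/3, 0]
  [2/3, 0, 2/5],
b = (98/15, 6/5, 78/35).
Solving gives a_0 = 111/35, a_1 = 9/5, a_2 = 2/7, so
  g(x) = 2*x^2/7 + 9*x/5 + 111/35.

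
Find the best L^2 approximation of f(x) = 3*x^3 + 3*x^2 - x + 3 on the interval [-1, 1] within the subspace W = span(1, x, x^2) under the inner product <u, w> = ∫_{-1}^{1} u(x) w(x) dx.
g(x) = 3*x^2 + 4*x/5 + 3

The best approximation g ∈ W is the orthogonal projection of f onto W. Writing g = a_0 + a_1 x + a_2 x^2, the coefficients solve the normal equations G · a = b where
  G_{ij} = <φ_i, φ_j> and b_i = <f, φ_i>, with φ_0 = 1, φ_1 = x, φ_2 = x^2.
G =
  [2, 0, 2/3]
  [0, 2/3, 0]
  [2/3, 0, 2/5],
b = (8, 8/15, 16/5).
Solving gives a_0 = 3, a_1 = 4/5, a_2 = 3, so
  g(x) = 3*x^2 + 4*x/5 + 3.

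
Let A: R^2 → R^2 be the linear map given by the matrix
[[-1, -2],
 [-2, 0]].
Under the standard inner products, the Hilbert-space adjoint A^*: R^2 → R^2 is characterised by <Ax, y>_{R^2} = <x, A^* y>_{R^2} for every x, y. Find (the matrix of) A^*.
A^* = A^T =
[[-1, -2],
 [-2, 0]]

For real matrices with standard dot products, the defining identity <Ax, y> = <x, A^* y> gives (Ax)^T y = x^T (A^*) y, i.e. x^T A^T y = x^T (A^*) y. Since this holds for all x, y, we must have A^* = A^T. Therefore
A^* =
[[-1, -2],
 [-2, 0]].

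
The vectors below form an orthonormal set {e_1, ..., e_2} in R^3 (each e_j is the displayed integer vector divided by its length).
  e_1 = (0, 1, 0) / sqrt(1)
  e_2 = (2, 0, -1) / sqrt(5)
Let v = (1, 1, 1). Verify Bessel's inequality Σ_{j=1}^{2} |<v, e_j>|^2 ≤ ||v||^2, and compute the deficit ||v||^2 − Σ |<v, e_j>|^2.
Σ |<v, e_j>|^2 = 6/5; ||v||^2 = 3; deficit = 9/5

Write each e_j = u_j / sqrt(<u_j, u_j>) where u_j is the displayed integer vector. Then <v, e_j> = <v, u_j> / sqrt(<u_j, u_j>), so |<v, e_j>|^2 = <v, u_j>^2 / <u_j, u_j>.
Coefficients: <v, e_1> = 1/sqrt(1), <v, e_2> = 1/sqrt(5).
Square and sum: Σ |<v, e_j>|^2 = 6/5.
Compute ||v||^2 = v·v = 3.
Deficit = 3 − 6/5 = 9/5 ≥ 0, confirming Bessel's inequality. (The deficit equals ||v − Σ <v,e_j> e_j||^2, the squared distance from v to span{e_j}.)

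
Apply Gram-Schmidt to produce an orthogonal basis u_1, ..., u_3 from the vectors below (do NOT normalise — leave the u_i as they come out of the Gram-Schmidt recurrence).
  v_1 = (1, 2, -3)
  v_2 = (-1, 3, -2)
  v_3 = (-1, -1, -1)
Orthogonal basis:
  u_1 = (1, 2, -3)
  u_2 = (-25/14, 10/7, 5/14)
  u_3 = (-1, -1, -1)

Apply the Gram-Schmidt recurrence
  u_1 = v_1
  u_i = v_i − Σ_{j<i} ((v_i · u_j) / (u_j · u_j)) · u_j.

Step by step this gives:
  u_1 = (1, 2, -3)
  u_2 = (-25/14, 10/7, 5/14)
  u_3 = (-1, -1, -1)

Orthogonality check:
  u_2 · u_1 = 0 (should be 0)
  u_3 · u_1 = 0 (should be 0)
  u_3 · u_2 = 0 (should be 0)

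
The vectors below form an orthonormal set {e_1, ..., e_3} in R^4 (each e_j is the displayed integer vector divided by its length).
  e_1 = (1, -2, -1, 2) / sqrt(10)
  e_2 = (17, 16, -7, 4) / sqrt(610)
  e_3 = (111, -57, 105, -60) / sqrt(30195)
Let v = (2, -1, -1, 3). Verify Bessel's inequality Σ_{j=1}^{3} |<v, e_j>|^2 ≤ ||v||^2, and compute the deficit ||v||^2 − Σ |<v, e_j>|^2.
Σ |<v, e_j>|^2 = 789/55; ||v||^2 = 15; deficit = 36/55

Write each e_j = u_j / sqrt(<u_j, u_j>) where u_j is the displayed integer vector. Then <v, e_j> = <v, u_j> / sqrt(<u_j, u_j>), so |<v, e_j>|^2 = <v, u_j>^2 / <u_j, u_j>.
Coefficients: <v, e_1> = 11/sqrt(10), <v, e_2> = 37/sqrt(610), <v, e_3> = -6/sqrt(30195).
Square and sum: Σ |<v, e_j>|^2 = 789/55.
Compute ||v||^2 = v·v = 15.
Deficit = 15 − 789/55 = 36/55 ≥ 0, confirming Bessel's inequality. (The deficit equals ||v − Σ <v,e_j> e_j||^2, the squared distance from v to span{e_j}.)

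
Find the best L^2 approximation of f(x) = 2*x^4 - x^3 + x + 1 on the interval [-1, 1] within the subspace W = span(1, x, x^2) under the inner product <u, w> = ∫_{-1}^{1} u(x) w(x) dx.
g(x) = 12*x^2/7 + 2*x/5 + 29/35

The best approximation g ∈ W is the orthogonal projection of f onto W. Writing g = a_0 + a_1 x + a_2 x^2, the coefficients solve the normal equations G · a = b where
  G_{ij} = <φ_i, φ_j> and b_i = <f, φ_i>, with φ_0 = 1, φ_1 = x, φ_2 = x^2.
G =
  [2, 0, 2/3]
  [0, 2/3, 0]
  [2/3, 0, 2/5],
b = (14/5, 4/15, 26/21).
Solving gives a_0 = 29/35, a_1 = 2/5, a_2 = 12/7, so
  g(x) = 12*x^2/7 + 2*x/5 + 29/35.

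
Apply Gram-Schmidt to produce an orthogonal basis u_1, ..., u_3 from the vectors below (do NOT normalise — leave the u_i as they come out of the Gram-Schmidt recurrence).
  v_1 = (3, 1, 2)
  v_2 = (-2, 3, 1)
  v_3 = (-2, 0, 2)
Orthogonal basis:
  u_1 = (3, 1, 2)
  u_2 = (-25/14, 43/14, 8/7)
  u_3 = (-32/39, -224/195, 352/195)

Apply the Gram-Schmidt recurrence
  u_1 = v_1
  u_i = v_i − Σ_{j<i} ((v_i · u_j) / (u_j · u_j)) · u_j.

Step by step this gives:
  u_1 = (3, 1, 2)
  u_2 = (-25/14, 43/14, 8/7)
  u_3 = (-32/39, -224/195, 352/195)

Orthogonality check:
  u_2 · u_1 = 0 (should be 0)
  u_3 · u_1 = 0 (should be 0)
  u_3 · u_2 = 0 (should be 0)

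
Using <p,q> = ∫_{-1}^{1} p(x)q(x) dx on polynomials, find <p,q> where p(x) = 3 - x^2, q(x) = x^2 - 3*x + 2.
<p,q> = 184/15

Expand the product: p(x)·q(x) = -x^4 + 3*x^3 + x^2 - 9*x + 6.
∫_{-1}^{1} of each monomial x^k gives [2/(k+1) if k even, 0 if k odd]. Integrating term-by-term (or equivalently evaluating the antiderivative F(x) = -x^5/5 + 3*x^4/4 + x^3/3 - 9*x^2/2 + 6*x at the endpoints):
  F(1) − F(−1) = 143/60 − (-593/60) = 184/15.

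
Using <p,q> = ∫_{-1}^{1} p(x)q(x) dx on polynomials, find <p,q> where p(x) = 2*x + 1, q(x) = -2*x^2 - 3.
<p,q> = -22/3

Expand the product: p(x)·q(x) = -4*x^3 - 2*x^2 - 6*x - 3.
∫_{-1}^{1} of each monomial x^k gives [2/(k+1) if k even, 0 if k odd]. Integrating term-by-term (or equivalently evaluating the antiderivative F(x) = -x^4 - 2*x^3/3 - 3*x^2 - 3*x at the endpoints):
  F(1) − F(−1) = -23/3 − (-1/3) = -22/3.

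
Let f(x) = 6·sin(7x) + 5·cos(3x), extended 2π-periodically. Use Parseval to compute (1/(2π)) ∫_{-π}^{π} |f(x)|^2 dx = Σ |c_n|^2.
Σ |c_n|^2 = 61/2

Expand |f|^2 and use orthogonality of {sin(nx), cos(mx)} on [-π, π]:
  ∫_{-π}^{π} sin(nx)^2 dx = π, ∫ cos(mx)^2 dx = π, and cross terms integrate to 0.
So ∫_{-π}^{π} f(x)^2 dx = 6^2 · π + 5^2 · π = (36 + 25)π.
Divide by 2π: (36 + 25)/2 = 61/2.
By Parseval, this equals Σ |c_n|^2.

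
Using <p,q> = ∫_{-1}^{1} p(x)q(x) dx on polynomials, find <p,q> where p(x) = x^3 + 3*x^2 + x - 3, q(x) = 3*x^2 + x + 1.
<p,q> = -16/3

Expand the product: p(x)·q(x) = 3*x^5 + 10*x^4 + 7*x^3 - 5*x^2 - 2*x - 3.
∫_{-1}^{1} of each monomial x^k gives [2/(k+1) if k even, 0 if k odd]. Integrating term-by-term (or equivalently evaluating the antiderivative F(x) = x^6/2 + 2*x^5 + 7*x^4/4 - 5*x^3/3 - x^2 - 3*x at the endpoints):
  F(1) − F(−1) = -17/12 − (47/12) = -16/3.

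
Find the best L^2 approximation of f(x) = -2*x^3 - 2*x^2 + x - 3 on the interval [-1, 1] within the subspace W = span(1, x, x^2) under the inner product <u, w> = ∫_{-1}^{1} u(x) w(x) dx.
g(x) = -2*x^2 - x/5 - 3

The best approximation g ∈ W is the orthogonal projection of f onto W. Writing g = a_0 + a_1 x + a_2 x^2, the coefficients solve the normal equations G · a = b where
  G_{ij} = <φ_i, φ_j> and b_i = <f, φ_i>, with φ_0 = 1, φ_1 = x, φ_2 = x^2.
G =
  [2, 0, 2/3]
  [0, 2/3, 0]
  [2/3, 0, 2/5],
b = (-22/3, -2/15, -14/5).
Solving gives a_0 = -3, a_1 = -1/5, a_2 = -2, so
  g(x) = -2*x^2 - x/5 - 3.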